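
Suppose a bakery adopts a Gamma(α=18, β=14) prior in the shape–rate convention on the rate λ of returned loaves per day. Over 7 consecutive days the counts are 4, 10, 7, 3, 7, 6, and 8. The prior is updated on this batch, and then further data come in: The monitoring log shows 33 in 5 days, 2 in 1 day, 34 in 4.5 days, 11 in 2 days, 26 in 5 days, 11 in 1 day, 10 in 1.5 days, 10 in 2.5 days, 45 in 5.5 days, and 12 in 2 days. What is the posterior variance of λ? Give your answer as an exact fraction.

Total count: 4 + 10 + 7 + 3 + 7 + 6 + 8 = 45.
Total exposure: 7 days.
After the first batch: Gamma(18 + 45, 14 + 7) = Gamma(63, 21).
Total count: 33 + 2 + 34 + 11 + 26 + 11 + 10 + 10 + 45 + 12 = 194.
Total exposure: 5 + 1 + 4.5 + 2 + 5 + 1 + 1.5 + 2.5 + 5.5 + 2 = 30 days.
After the second batch: Gamma(63 + 194, 21 + 30) = Gamma(257, 51).
Posterior variance = α'/β'² = 257/2601.

257/2601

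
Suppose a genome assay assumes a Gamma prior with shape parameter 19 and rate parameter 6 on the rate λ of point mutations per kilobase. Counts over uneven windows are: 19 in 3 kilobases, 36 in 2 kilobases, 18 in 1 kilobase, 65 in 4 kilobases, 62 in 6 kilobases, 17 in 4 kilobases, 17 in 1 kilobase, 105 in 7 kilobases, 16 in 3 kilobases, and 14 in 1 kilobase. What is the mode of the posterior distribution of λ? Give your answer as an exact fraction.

Total count: 19 + 36 + 18 + 65 + 62 + 17 + 17 + 105 + 16 + 14 = 369.
Total exposure: 3 + 2 + 1 + 4 + 6 + 4 + 1 + 7 + 3 + 1 = 32 kilobases.
By Gamma–Poisson conjugacy, the posterior is Gamma(α + Σx, β + Σt) = Gamma(19 + 369, 6 + 32) = Gamma(388, 38).
Posterior mode = (α'−1)/β' = 387/38.

387/38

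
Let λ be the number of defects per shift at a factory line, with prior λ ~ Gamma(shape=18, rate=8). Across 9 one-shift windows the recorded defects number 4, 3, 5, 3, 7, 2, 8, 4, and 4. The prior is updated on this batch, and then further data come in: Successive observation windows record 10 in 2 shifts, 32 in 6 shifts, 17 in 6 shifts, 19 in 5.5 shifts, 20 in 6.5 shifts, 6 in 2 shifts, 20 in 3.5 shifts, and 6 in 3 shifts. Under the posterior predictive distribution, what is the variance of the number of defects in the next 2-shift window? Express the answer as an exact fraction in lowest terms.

Total count: 4 + 3 + 5 + 3 + 7 + 2 + 8 + 4 + 4 = 40.
Total exposure: 9 shifts.
After the first batch: Gamma(18 + 40, 8 + 9) = Gamma(58, 17).
Total count: 10 + 32 + 17 + 19 + 20 + 6 + 20 + 6 = 130.
Total exposure: 2 + 6 + 6 + 5.5 + 6.5 + 2 + 3.5 + 3 = 34.5 shifts.
After the second batch: Gamma(58 + 130, 17 + 34.5) = Gamma(188, 103/2).
The posterior predictive for a window of length T is Negative Binomial with variance T·α'·(β'+T)/β'² = 2·188·(107/2)/(10609/4) = 80464/10609.

80464/10609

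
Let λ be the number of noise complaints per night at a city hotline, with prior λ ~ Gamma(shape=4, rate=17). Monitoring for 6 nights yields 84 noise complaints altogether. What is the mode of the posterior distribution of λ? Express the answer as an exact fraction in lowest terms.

87/23

Total count 84 over total exposure 6 nights.
By Gamma–Poisson conjugacy, the posterior is Gamma(α + Σx, β + Σt) = Gamma(4 + 84, 17 + 6) = Gamma(88, 23).
Posterior mode = (α'−1)/β' = 87/23.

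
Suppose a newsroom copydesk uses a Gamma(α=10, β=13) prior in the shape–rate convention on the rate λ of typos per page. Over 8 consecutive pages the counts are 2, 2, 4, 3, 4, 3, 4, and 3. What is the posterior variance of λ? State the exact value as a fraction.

5/63

Total count: 2 + 2 + 4 + 3 + 4 + 3 + 4 + 3 = 25.
Total exposure: 8 pages.
Conjugate update: add total count to the shape and total exposure to the rate, giving Gamma(35, 21).
Posterior variance = α'/β'² = 35/441 = 5/63.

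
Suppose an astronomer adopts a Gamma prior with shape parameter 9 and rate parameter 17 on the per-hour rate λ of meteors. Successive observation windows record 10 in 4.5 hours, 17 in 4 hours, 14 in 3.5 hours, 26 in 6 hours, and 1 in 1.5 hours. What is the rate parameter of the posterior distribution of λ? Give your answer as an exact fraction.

73/2

Total count: 10 + 17 + 14 + 26 + 1 = 68.
Total exposure: 4.5 + 4 + 3.5 + 6 + 1.5 = 19.5 hours.
The Gamma prior is conjugate for the Poisson rate, so λ | data ~ Gamma(9+68, 17+19.5) = Gamma(77, 73/2).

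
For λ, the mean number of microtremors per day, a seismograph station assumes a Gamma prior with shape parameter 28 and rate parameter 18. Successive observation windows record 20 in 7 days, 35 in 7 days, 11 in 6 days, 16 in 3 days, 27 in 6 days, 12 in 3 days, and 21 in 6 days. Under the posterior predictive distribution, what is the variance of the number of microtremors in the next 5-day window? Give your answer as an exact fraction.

25925/1568

Total count: 20 + 35 + 11 + 16 + 27 + 12 + 21 = 142.
Total exposure: 7 + 7 + 6 + 3 + 6 + 3 + 6 = 38 days.
Conjugate update: add total count to the shape and total exposure to the rate, giving Gamma(170, 56).
The posterior predictive for a window of length T is Negative Binomial with variance T·α'·(β'+T)/β'² = 5·170·61/3136 = 25925/1568.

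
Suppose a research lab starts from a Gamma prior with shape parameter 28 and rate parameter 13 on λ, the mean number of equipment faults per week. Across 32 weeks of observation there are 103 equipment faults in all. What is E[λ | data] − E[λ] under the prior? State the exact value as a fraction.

443/585

Total count 103 over total exposure 32 weeks.
Conjugate update: add total count to the shape and total exposure to the rate, giving Gamma(131, 45).
Posterior mean = 131/45 = 131/45; prior mean = 28/13 = 28/13. Difference = 131/45 − 28/13 = 443/585.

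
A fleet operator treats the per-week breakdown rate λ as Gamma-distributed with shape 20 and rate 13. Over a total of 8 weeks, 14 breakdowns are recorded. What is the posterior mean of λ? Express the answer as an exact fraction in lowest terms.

34/21

Total count 14 over total exposure 8 weeks.
By Gamma–Poisson conjugacy, the posterior is Gamma(α + Σx, β + Σt) = Gamma(20 + 14, 13 + 8) = Gamma(34, 21).
Posterior mean = α'/β' = 34/21.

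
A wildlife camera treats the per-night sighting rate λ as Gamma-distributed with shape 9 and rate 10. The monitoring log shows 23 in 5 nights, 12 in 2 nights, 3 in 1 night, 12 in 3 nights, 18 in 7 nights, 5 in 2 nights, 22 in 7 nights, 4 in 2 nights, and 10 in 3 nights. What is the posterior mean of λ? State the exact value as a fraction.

59/21

Total count: 23 + 12 + 3 + 12 + 18 + 5 + 22 + 4 + 10 = 109.
Total exposure: 5 + 2 + 1 + 3 + 7 + 2 + 7 + 2 + 3 = 32 nights.
The Gamma prior is conjugate for the Poisson rate, so λ | data ~ Gamma(9+109, 10+32) = Gamma(118, 42).
Posterior mean = α'/β' = 118/42 = 59/21.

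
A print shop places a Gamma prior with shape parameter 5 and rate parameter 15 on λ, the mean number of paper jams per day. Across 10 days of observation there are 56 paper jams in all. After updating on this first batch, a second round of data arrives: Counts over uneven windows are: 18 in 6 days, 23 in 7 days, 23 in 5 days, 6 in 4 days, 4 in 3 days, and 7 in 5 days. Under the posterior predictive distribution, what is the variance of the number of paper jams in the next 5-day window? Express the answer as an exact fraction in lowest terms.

Total count 56 over total exposure 10 days.
After the first batch: Gamma(5 + 56, 15 + 10) = Gamma(61, 25).
Total count: 18 + 23 + 23 + 6 + 4 + 7 = 81.
Total exposure: 6 + 7 + 5 + 4 + 3 + 5 = 30 days.
After the second batch: Gamma(61 + 81, 25 + 30) = Gamma(142, 55).
The posterior predictive for a window of length T is Negative Binomial with variance T·α'·(β'+T)/β'² = 5·142·60/3025 = 1704/121.

1704/121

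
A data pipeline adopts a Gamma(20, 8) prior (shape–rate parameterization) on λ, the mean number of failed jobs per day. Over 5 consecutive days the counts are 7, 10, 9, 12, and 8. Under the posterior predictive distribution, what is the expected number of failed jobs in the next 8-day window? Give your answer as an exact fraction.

528/13

Total count: 7 + 10 + 9 + 12 + 8 = 46.
Total exposure: 5 days.
Conjugate update: add total count to the shape and total exposure to the rate, giving Gamma(66, 13).
Predictive mean over an 8-day window = T·E[λ|data] = 8·66/13 = 528/13.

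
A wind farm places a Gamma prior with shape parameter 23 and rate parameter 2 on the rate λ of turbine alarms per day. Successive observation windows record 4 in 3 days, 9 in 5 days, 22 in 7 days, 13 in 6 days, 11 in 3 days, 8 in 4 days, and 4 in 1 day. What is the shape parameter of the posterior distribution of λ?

Total count: 4 + 9 + 22 + 13 + 11 + 8 + 4 = 71.
Total exposure: 3 + 5 + 7 + 6 + 3 + 4 + 1 = 29 days.
Posterior: α' = 23 + 71 = 94, β' = 2 + 29 = 31.

94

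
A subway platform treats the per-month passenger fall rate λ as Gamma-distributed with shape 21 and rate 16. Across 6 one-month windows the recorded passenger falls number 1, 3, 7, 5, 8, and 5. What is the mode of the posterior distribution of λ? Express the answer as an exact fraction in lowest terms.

Total count: 1 + 3 + 7 + 5 + 8 + 5 = 29.
Total exposure: 6 months.
Posterior: α' = 21 + 29 = 50, β' = 16 + 6 = 22.
Posterior mode = (α'−1)/β' = 49/22.

49/22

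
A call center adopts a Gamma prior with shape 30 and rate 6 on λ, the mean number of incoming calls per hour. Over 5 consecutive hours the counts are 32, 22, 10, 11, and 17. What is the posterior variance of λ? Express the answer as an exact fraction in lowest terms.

122/121

Total count: 32 + 22 + 10 + 11 + 17 = 92.
Total exposure: 5 hours.
Posterior: α' = 30 + 92 = 122, β' = 6 + 5 = 11.
Posterior variance = α'/β'² = 122/121.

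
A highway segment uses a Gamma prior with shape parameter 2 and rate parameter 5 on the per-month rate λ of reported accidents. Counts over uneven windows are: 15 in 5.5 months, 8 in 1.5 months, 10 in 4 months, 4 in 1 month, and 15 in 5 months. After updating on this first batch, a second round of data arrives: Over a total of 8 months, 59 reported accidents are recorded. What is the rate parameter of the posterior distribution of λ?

Total count: 15 + 8 + 10 + 4 + 15 = 52.
Total exposure: 5.5 + 1.5 + 4 + 1 + 5 = 17 months.
After the first batch: Gamma(2 + 52, 5 + 17) = Gamma(54, 22).
Total count 59 over total exposure 8 months.
After the second batch: Gamma(54 + 59, 22 + 8) = Gamma(113, 30).

30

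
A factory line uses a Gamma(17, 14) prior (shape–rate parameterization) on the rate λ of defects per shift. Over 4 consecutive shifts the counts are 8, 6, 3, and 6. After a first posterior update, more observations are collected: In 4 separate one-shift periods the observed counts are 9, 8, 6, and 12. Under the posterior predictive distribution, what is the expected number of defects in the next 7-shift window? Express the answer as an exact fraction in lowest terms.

Total count: 8 + 6 + 3 + 6 = 23.
Total exposure: 4 shifts.
After the first batch: Gamma(17 + 23, 14 + 4) = Gamma(40, 18).
Total count: 9 + 8 + 6 + 12 = 35.
Total exposure: 4 shifts.
After the second batch: Gamma(40 + 35, 18 + 4) = Gamma(75, 22).
Predictive mean over a 7-shift window = T·E[λ|data] = 7·75/22 = 525/22.

525/22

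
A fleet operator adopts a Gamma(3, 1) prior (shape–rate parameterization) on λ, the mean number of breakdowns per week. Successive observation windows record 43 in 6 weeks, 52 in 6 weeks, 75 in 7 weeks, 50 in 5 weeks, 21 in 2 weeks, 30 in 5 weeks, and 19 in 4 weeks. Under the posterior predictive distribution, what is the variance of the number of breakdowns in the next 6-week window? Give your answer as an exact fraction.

Total count: 43 + 52 + 75 + 50 + 21 + 30 + 19 = 290.
Total exposure: 6 + 6 + 7 + 5 + 2 + 5 + 4 = 35 weeks.
Gamma(α, β) with Poisson data over total exposure Σt gives posterior Gamma(α+Σx, β+Σt) = Gamma(293, 36).
The posterior predictive for a window of length T is Negative Binomial with variance T·α'·(β'+T)/β'² = 6·293·42/1296 = 2051/36.

2051/36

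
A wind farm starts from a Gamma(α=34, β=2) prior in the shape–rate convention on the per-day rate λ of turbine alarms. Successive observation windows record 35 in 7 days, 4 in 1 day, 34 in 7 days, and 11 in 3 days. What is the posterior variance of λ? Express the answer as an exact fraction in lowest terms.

Total count: 35 + 4 + 34 + 11 = 84.
Total exposure: 7 + 1 + 7 + 3 = 18 days.
Gamma(α, β) with Poisson data over total exposure Σt gives posterior Gamma(α+Σx, β+Σt) = Gamma(118, 20).
Posterior variance = α'/β'² = 118/400 = 59/200.

59/200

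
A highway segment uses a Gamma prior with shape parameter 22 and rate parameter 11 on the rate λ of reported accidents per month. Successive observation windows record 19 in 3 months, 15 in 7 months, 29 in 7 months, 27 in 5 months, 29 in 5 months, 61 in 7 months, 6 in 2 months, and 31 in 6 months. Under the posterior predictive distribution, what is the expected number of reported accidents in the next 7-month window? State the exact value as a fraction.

1673/53

Total count: 19 + 15 + 29 + 27 + 29 + 61 + 6 + 31 = 217.
Total exposure: 3 + 7 + 7 + 5 + 5 + 7 + 2 + 6 = 42 months.
Posterior: α' = 22 + 217 = 239, β' = 11 + 42 = 53.
Predictive mean over a 7-month window = T·E[λ|data] = 7·239/53 = 1673/53.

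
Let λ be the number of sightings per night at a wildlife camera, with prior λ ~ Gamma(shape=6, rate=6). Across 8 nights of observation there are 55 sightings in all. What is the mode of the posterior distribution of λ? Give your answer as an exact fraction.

30/7

Total count 55 over total exposure 8 nights.
By Gamma–Poisson conjugacy, the posterior is Gamma(α + Σx, β + Σt) = Gamma(6 + 55, 6 + 8) = Gamma(61, 14).
Posterior mode = (α'−1)/β' = 60/14 = 30/7.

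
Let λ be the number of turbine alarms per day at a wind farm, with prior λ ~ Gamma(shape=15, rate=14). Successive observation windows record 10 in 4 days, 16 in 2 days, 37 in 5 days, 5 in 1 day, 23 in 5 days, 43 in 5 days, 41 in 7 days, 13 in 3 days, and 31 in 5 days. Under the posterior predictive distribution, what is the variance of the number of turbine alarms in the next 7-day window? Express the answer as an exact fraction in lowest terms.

10556/289

Total count: 10 + 16 + 37 + 5 + 23 + 43 + 41 + 13 + 31 = 219.
Total exposure: 4 + 2 + 5 + 1 + 5 + 5 + 7 + 3 + 5 = 37 days.
Conjugate update: add total count to the shape and total exposure to the rate, giving Gamma(234, 51).
The posterior predictive for a window of length T is Negative Binomial with variance T·α'·(β'+T)/β'² = 7·234·58/2601 = 10556/289.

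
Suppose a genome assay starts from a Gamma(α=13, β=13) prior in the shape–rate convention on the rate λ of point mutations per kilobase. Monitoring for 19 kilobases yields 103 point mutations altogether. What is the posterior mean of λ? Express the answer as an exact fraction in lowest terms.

29/8

Total count 103 over total exposure 19 kilobases.
By Gamma–Poisson conjugacy, the posterior is Gamma(α + Σx, β + Σt) = Gamma(13 + 103, 13 + 19) = Gamma(116, 32).
Posterior mean = α'/β' = 116/32 = 29/8.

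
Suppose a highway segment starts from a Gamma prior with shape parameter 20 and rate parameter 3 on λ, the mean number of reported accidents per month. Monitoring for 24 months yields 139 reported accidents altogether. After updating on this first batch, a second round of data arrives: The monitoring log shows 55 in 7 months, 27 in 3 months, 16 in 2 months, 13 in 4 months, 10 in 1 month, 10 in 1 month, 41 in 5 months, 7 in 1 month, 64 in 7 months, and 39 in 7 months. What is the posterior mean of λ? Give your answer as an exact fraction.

441/65

Total count 139 over total exposure 24 months.
After the first batch: Gamma(20 + 139, 3 + 24) = Gamma(159, 27).
Total count: 55 + 27 + 16 + 13 + 10 + 10 + 41 + 7 + 64 + 39 = 282.
Total exposure: 7 + 3 + 2 + 4 + 1 + 1 + 5 + 1 + 7 + 7 = 38 months.
After the second batch: Gamma(159 + 282, 27 + 38) = Gamma(441, 65).
Posterior mean = α'/β' = 441/65.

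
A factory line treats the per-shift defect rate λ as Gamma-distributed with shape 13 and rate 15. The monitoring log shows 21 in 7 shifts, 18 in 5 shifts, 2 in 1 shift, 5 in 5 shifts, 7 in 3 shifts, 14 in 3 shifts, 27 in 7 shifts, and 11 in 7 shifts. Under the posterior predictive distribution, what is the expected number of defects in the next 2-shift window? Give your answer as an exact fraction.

Total count: 21 + 18 + 2 + 5 + 7 + 14 + 27 + 11 = 105.
Total exposure: 7 + 5 + 1 + 5 + 3 + 3 + 7 + 7 = 38 shifts.
The Gamma prior is conjugate for the Poisson rate, so λ | data ~ Gamma(13+105, 15+38) = Gamma(118, 53).
Predictive mean over a 2-shift window = T·E[λ|data] = 2·118/53 = 236/53.

236/53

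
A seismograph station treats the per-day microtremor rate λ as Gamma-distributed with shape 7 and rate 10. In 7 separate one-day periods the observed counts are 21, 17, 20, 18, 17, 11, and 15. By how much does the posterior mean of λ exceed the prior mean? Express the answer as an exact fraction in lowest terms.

Total count: 21 + 17 + 20 + 18 + 17 + 11 + 15 = 119.
Total exposure: 7 days.
Gamma(α, β) with Poisson data over total exposure Σt gives posterior Gamma(α+Σx, β+Σt) = Gamma(126, 17).
Posterior mean = 126/17 = 126/17; prior mean = 7/10 = 7/10. Difference = 126/17 − 7/10 = 1141/170.

1141/170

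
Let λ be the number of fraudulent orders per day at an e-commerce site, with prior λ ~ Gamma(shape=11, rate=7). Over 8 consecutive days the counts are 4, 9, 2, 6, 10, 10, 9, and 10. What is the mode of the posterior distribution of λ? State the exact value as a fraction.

14/3

Total count: 4 + 9 + 2 + 6 + 10 + 10 + 9 + 10 = 60.
Total exposure: 8 days.
The Gamma prior is conjugate for the Poisson rate, so λ | data ~ Gamma(11+60, 7+8) = Gamma(71, 15).
Posterior mode = (α'−1)/β' = 70/15 = 14/3.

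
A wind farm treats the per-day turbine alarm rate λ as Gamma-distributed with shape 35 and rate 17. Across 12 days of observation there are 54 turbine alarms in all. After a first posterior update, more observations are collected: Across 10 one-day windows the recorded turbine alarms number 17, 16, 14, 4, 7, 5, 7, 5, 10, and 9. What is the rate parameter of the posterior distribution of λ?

39

Total count 54 over total exposure 12 days.
After the first batch: Gamma(35 + 54, 17 + 12) = Gamma(89, 29).
Total count: 17 + 16 + 14 + 4 + 7 + 5 + 7 + 5 + 10 + 9 = 94.
Total exposure: 10 days.
After the second batch: Gamma(89 + 94, 29 + 10) = Gamma(183, 39).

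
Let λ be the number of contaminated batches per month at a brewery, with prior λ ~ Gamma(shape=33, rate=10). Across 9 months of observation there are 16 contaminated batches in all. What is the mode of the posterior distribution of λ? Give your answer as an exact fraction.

48/19

Total count 16 over total exposure 9 months.
By Gamma–Poisson conjugacy, the posterior is Gamma(α + Σx, β + Σt) = Gamma(33 + 16, 10 + 9) = Gamma(49, 19).
Posterior mode = (α'−1)/β' = 48/19.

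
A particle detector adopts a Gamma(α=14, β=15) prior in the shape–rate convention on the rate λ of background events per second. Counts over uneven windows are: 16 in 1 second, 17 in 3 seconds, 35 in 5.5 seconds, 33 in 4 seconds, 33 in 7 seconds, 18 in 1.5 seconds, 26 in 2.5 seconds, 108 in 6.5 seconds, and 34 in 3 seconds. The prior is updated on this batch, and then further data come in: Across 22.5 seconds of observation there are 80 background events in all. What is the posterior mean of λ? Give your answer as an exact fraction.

828/143

Total count: 16 + 17 + 35 + 33 + 33 + 18 + 26 + 108 + 34 = 320.
Total exposure: 1 + 3 + 5.5 + 4 + 7 + 1.5 + 2.5 + 6.5 + 3 = 34 seconds.
After the first batch: Gamma(14 + 320, 15 + 34) = Gamma(334, 49).
Total count 80 over total exposure 22.5 seconds.
After the second batch: Gamma(334 + 80, 49 + 22.5) = Gamma(414, 143/2).
Posterior mean = α'/β' = 414/(143/2) = 828/143.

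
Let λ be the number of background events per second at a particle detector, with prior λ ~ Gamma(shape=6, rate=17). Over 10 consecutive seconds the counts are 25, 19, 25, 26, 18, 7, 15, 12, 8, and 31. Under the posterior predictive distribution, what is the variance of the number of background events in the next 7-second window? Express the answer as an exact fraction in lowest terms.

15232/243

Total count: 25 + 19 + 25 + 26 + 18 + 7 + 15 + 12 + 8 + 31 = 186.
Total exposure: 10 seconds.
Conjugate update: add total count to the shape and total exposure to the rate, giving Gamma(192, 27).
The posterior predictive for a window of length T is Negative Binomial with variance T·α'·(β'+T)/β'² = 7·192·34/729 = 15232/243.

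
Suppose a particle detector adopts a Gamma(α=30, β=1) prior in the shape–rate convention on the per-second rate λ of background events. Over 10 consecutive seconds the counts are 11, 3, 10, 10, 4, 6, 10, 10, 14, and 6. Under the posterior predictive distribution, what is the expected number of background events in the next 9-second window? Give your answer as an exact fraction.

Total count: 11 + 3 + 10 + 10 + 4 + 6 + 10 + 10 + 14 + 6 = 84.
Total exposure: 10 seconds.
By Gamma–Poisson conjugacy, the posterior is Gamma(α + Σx, β + Σt) = Gamma(30 + 84, 1 + 10) = Gamma(114, 11).
Predictive mean over a 9-second window = T·E[λ|data] = 9·114/11 = 1026/11.

1026/11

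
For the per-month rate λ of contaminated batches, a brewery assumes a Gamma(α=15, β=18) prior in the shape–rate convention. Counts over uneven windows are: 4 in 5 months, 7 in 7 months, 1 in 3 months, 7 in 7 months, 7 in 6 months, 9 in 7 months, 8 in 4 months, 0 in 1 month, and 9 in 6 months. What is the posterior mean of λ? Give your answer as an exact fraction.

Total count: 4 + 7 + 1 + 7 + 7 + 9 + 8 + 0 + 9 = 52.
Total exposure: 5 + 7 + 3 + 7 + 6 + 7 + 4 + 1 + 6 = 46 months.
Posterior: α' = 15 + 52 = 67, β' = 18 + 46 = 64.
Posterior mean = α'/β' = 67/64.

67/64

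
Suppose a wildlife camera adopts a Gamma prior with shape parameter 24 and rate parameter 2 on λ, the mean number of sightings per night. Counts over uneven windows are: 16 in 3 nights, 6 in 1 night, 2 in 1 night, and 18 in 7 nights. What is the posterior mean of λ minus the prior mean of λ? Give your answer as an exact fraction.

Total count: 16 + 6 + 2 + 18 = 42.
Total exposure: 3 + 1 + 1 + 7 = 12 nights.
The Gamma prior is conjugate for the Poisson rate, so λ | data ~ Gamma(24+42, 2+12) = Gamma(66, 14).
Posterior mean = 66/14 = 33/7; prior mean = 24/2 = 12. Difference = 33/7 − 12 = -51/7.

-51/7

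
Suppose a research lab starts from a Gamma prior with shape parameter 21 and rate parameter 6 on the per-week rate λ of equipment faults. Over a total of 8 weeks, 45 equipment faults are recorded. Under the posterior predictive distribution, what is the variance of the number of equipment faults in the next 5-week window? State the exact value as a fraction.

Total count 45 over total exposure 8 weeks.
Posterior: α' = 21 + 45 = 66, β' = 6 + 8 = 14.
The posterior predictive for a window of length T is Negative Binomial with variance T·α'·(β'+T)/β'² = 5·66·19/196 = 3135/98.

3135/98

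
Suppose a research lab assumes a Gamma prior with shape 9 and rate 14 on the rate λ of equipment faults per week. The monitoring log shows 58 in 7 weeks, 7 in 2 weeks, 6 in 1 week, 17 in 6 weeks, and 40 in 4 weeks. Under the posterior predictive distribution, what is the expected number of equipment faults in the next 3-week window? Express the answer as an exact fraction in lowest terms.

Total count: 58 + 7 + 6 + 17 + 40 = 128.
Total exposure: 7 + 2 + 1 + 6 + 4 = 20 weeks.
Gamma(α, β) with Poisson data over total exposure Σt gives posterior Gamma(α+Σx, β+Σt) = Gamma(137, 34).
Predictive mean over a 3-week window = T·E[λ|data] = 3·137/34 = 411/34.

411/34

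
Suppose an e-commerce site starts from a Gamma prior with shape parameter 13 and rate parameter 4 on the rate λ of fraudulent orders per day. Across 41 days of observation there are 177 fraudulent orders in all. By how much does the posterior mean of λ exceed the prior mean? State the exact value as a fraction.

35/36

Total count 177 over total exposure 41 days.
Posterior: α' = 13 + 177 = 190, β' = 4 + 41 = 45.
Posterior mean = 190/45 = 38/9; prior mean = 13/4 = 13/4. Difference = 38/9 − 13/4 = 35/36.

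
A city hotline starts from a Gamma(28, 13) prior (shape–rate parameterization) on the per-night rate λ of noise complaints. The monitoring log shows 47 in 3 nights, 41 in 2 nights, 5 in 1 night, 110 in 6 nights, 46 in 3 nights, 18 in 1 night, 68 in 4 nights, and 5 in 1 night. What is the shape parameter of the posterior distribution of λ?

368

Total count: 47 + 41 + 5 + 110 + 46 + 18 + 68 + 5 = 340.
Total exposure: 3 + 2 + 1 + 6 + 3 + 1 + 4 + 1 = 21 nights.
Gamma(α, β) with Poisson data over total exposure Σt gives posterior Gamma(α+Σx, β+Σt) = Gamma(368, 34).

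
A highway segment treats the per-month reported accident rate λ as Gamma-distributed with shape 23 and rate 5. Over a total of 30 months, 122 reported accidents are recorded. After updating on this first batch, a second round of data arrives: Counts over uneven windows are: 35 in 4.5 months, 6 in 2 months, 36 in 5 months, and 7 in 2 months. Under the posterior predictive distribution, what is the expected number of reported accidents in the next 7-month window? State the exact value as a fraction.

3206/97

Total count 122 over total exposure 30 months.
After the first batch: Gamma(23 + 122, 5 + 30) = Gamma(145, 35).
Total count: 35 + 6 + 36 + 7 = 84.
Total exposure: 4.5 + 2 + 5 + 2 = 13.5 months.
After the second batch: Gamma(145 + 84, 35 + 13.5) = Gamma(229, 97/2).
Predictive mean over a 7-month window = T·E[λ|data] = 7·229/(97/2) = 3206/97.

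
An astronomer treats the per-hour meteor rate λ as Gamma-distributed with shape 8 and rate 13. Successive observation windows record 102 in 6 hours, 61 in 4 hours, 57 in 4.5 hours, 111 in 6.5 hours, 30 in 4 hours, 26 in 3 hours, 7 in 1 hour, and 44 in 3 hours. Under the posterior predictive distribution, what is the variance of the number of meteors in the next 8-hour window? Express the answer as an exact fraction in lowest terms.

Total count: 102 + 61 + 57 + 111 + 30 + 26 + 7 + 44 = 438.
Total exposure: 6 + 4 + 4.5 + 6.5 + 4 + 3 + 1 + 3 = 32 hours.
Posterior: α' = 8 + 438 = 446, β' = 13 + 32 = 45.
The posterior predictive for a window of length T is Negative Binomial with variance T·α'·(β'+T)/β'² = 8·446·53/2025 = 189104/2025.

189104/2025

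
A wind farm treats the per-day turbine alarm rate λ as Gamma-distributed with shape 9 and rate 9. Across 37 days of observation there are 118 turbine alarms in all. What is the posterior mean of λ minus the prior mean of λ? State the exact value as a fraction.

81/46

Total count 118 over total exposure 37 days.
The Gamma prior is conjugate for the Poisson rate, so λ | data ~ Gamma(9+118, 9+37) = Gamma(127, 46).
Posterior mean = 127/46 = 127/46; prior mean = 9/9 = 1. Difference = 127/46 − 1 = 81/46.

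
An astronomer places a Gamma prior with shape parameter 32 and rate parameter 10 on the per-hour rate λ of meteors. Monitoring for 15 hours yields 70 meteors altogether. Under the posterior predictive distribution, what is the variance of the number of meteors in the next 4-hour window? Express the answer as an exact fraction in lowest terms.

11832/625

Total count 70 over total exposure 15 hours.
Gamma(α, β) with Poisson data over total exposure Σt gives posterior Gamma(α+Σx, β+Σt) = Gamma(102, 25).
The posterior predictive for a window of length T is Negative Binomial with variance T·α'·(β'+T)/β'² = 4·102·29/625 = 11832/625.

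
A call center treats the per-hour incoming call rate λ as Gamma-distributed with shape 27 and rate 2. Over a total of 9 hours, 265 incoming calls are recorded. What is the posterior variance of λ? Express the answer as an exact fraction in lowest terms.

292/121

Total count 265 over total exposure 9 hours.
By Gamma–Poisson conjugacy, the posterior is Gamma(α + Σx, β + Σt) = Gamma(27 + 265, 2 + 9) = Gamma(292, 11).
Posterior variance = α'/β'² = 292/121.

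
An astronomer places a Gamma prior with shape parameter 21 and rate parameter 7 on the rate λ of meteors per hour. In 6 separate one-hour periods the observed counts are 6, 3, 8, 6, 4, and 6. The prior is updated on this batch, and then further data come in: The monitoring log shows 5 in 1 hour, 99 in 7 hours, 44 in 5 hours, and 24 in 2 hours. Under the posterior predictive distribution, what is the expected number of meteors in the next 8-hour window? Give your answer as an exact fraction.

452/7

Total count: 6 + 3 + 8 + 6 + 4 + 6 = 33.
Total exposure: 6 hours.
After the first batch: Gamma(21 + 33, 7 + 6) = Gamma(54, 13).
Total count: 5 + 99 + 44 + 24 = 172.
Total exposure: 1 + 7 + 5 + 2 = 15 hours.
After the second batch: Gamma(54 + 172, 13 + 15) = Gamma(226, 28).
Predictive mean over an 8-hour window = T·E[λ|data] = 8·226/28 = 452/7.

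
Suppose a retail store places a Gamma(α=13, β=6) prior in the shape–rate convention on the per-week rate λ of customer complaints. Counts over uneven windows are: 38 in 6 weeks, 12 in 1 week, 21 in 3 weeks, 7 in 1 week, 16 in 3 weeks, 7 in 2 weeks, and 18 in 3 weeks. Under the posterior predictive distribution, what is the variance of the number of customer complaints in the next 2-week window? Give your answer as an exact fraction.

7128/625

Total count: 38 + 12 + 21 + 7 + 16 + 7 + 18 = 119.
Total exposure: 6 + 1 + 3 + 1 + 3 + 2 + 3 = 19 weeks.
Posterior: α' = 13 + 119 = 132, β' = 6 + 19 = 25.
The posterior predictive for a window of length T is Negative Binomial with variance T·α'·(β'+T)/β'² = 2·132·27/625 = 7128/625.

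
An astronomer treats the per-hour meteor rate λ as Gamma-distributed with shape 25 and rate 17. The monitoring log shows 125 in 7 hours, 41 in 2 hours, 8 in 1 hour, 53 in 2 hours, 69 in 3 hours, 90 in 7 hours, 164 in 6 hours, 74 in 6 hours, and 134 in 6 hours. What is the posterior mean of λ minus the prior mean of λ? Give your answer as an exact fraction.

Total count: 125 + 41 + 8 + 53 + 69 + 90 + 164 + 74 + 134 = 758.
Total exposure: 7 + 2 + 1 + 2 + 3 + 7 + 6 + 6 + 6 = 40 hours.
The Gamma prior is conjugate for the Poisson rate, so λ | data ~ Gamma(25+758, 17+40) = Gamma(783, 57).
Posterior mean = 783/57 = 261/19; prior mean = 25/17 = 25/17. Difference = 261/19 − 25/17 = 3962/323.

3962/323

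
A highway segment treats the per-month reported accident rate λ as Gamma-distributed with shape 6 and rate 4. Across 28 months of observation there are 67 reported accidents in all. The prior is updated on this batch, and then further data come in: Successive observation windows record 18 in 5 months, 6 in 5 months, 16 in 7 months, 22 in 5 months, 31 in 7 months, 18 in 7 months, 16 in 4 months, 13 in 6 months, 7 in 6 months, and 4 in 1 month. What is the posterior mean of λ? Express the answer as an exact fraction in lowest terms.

224/85

Total count 67 over total exposure 28 months.
After the first batch: Gamma(6 + 67, 4 + 28) = Gamma(73, 32).
Total count: 18 + 6 + 16 + 22 + 31 + 18 + 16 + 13 + 7 + 4 = 151.
Total exposure: 5 + 5 + 7 + 5 + 7 + 7 + 4 + 6 + 6 + 1 = 53 months.
After the second batch: Gamma(73 + 151, 32 + 53) = Gamma(224, 85).
Posterior mean = α'/β' = 224/85.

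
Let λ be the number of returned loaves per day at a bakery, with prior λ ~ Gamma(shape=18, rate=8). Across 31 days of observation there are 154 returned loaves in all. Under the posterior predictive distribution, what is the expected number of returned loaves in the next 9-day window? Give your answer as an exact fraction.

516/13

Total count 154 over total exposure 31 days.
Posterior: α' = 18 + 154 = 172, β' = 8 + 31 = 39.
Predictive mean over a 9-day window = T·E[λ|data] = 9·172/39 = 516/13.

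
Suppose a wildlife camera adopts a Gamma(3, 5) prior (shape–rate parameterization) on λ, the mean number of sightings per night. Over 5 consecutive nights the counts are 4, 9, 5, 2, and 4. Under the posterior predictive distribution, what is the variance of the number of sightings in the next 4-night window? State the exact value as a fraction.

378/25

Total count: 4 + 9 + 5 + 2 + 4 = 24.
Total exposure: 5 nights.
The Gamma prior is conjugate for the Poisson rate, so λ | data ~ Gamma(3+24, 5+5) = Gamma(27, 10).
The posterior predictive for a window of length T is Negative Binomial with variance T·α'·(β'+T)/β'² = 4·27·14/100 = 378/25.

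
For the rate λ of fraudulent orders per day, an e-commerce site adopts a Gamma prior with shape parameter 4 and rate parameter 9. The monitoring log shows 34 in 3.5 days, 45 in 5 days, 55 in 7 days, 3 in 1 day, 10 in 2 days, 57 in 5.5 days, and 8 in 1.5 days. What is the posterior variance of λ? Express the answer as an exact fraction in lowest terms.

Total count: 34 + 45 + 55 + 3 + 10 + 57 + 8 = 212.
Total exposure: 3.5 + 5 + 7 + 1 + 2 + 5.5 + 1.5 = 25.5 days.
Gamma(α, β) with Poisson data over total exposure Σt gives posterior Gamma(α+Σx, β+Σt) = Gamma(216, 69/2).
Posterior variance = α'/β'² = 216/(4761/4) = 96/529.

96/529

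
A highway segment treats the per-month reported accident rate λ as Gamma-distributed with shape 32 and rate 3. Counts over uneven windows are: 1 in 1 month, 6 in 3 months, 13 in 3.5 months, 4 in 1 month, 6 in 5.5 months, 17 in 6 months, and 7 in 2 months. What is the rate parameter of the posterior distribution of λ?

25

Total count: 1 + 6 + 13 + 4 + 6 + 17 + 7 = 54.
Total exposure: 1 + 3 + 3.5 + 1 + 5.5 + 6 + 2 = 22 months.
The Gamma prior is conjugate for the Poisson rate, so λ | data ~ Gamma(32+54, 3+22) = Gamma(86, 25).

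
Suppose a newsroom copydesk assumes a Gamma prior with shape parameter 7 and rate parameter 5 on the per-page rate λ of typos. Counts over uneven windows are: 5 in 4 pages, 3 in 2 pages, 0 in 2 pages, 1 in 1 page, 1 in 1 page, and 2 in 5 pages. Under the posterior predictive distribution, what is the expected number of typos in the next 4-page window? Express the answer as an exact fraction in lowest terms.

19/5

Total count: 5 + 3 + 0 + 1 + 1 + 2 = 12.
Total exposure: 4 + 2 + 2 + 1 + 1 + 5 = 15 pages.
Posterior: α' = 7 + 12 = 19, β' = 5 + 15 = 20.
Predictive mean over a 4-page window = T·E[λ|data] = 4·19/20 = 19/5.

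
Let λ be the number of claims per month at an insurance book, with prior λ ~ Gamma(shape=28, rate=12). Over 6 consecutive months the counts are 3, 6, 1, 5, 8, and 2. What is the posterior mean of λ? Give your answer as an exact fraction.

53/18

Total count: 3 + 6 + 1 + 5 + 8 + 2 = 25.
Total exposure: 6 months.
Posterior: α' = 28 + 25 = 53, β' = 12 + 6 = 18.
Posterior mean = α'/β' = 53/18.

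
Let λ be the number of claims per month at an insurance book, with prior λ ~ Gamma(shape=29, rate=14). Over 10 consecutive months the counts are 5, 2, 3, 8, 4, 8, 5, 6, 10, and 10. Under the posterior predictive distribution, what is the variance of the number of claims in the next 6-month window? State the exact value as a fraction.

Total count: 5 + 2 + 3 + 8 + 4 + 8 + 5 + 6 + 10 + 10 = 61.
Total exposure: 10 months.
Gamma(α, β) with Poisson data over total exposure Σt gives posterior Gamma(α+Σx, β+Σt) = Gamma(90, 24).
The posterior predictive for a window of length T is Negative Binomial with variance T·α'·(β'+T)/β'² = 6·90·30/576 = 225/8.

225/8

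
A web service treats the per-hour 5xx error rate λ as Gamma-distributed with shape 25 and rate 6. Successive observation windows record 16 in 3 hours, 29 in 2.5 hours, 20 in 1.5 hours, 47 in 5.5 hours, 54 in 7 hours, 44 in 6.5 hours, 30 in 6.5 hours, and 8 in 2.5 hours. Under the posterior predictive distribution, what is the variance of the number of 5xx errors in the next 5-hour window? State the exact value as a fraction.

Total count: 16 + 29 + 20 + 47 + 54 + 44 + 30 + 8 = 248.
Total exposure: 3 + 2.5 + 1.5 + 5.5 + 7 + 6.5 + 6.5 + 2.5 = 35 hours.
Gamma(α, β) with Poisson data over total exposure Σt gives posterior Gamma(α+Σx, β+Σt) = Gamma(273, 41).
The posterior predictive for a window of length T is Negative Binomial with variance T·α'·(β'+T)/β'² = 5·273·46/1681 = 62790/1681.

62790/1681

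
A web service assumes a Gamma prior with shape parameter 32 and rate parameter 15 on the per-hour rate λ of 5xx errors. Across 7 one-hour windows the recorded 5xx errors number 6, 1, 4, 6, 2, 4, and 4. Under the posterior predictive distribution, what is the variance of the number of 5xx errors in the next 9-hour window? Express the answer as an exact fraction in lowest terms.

16461/484

Total count: 6 + 1 + 4 + 6 + 2 + 4 + 4 = 27.
Total exposure: 7 hours.
Posterior: α' = 32 + 27 = 59, β' = 15 + 7 = 22.
The posterior predictive for a window of length T is Negative Binomial with variance T·α'·(β'+T)/β'² = 9·59·31/484 = 16461/484.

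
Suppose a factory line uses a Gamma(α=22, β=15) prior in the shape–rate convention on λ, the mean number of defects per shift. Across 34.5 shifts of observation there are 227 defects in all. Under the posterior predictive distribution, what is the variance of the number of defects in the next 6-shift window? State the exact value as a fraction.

Total count 227 over total exposure 34.5 shifts.
By Gamma–Poisson conjugacy, the posterior is Gamma(α + Σx, β + Σt) = Gamma(22 + 227, 15 + 34.5) = Gamma(249, 99/2).
The posterior predictive for a window of length T is Negative Binomial with variance T·α'·(β'+T)/β'² = 6·249·(111/2)/(9801/4) = 12284/363.

12284/363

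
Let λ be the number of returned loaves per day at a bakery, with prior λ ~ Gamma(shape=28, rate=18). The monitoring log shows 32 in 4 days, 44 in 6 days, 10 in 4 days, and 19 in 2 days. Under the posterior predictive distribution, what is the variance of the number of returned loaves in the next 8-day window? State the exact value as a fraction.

Total count: 32 + 44 + 10 + 19 = 105.
Total exposure: 4 + 6 + 4 + 2 = 16 days.
Gamma(α, β) with Poisson data over total exposure Σt gives posterior Gamma(α+Σx, β+Σt) = Gamma(133, 34).
The posterior predictive for a window of length T is Negative Binomial with variance T·α'·(β'+T)/β'² = 8·133·42/1156 = 11172/289.

11172/289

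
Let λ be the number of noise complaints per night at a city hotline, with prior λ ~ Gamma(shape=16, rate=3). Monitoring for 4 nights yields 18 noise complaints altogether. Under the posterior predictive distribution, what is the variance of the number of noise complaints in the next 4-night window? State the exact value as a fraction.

Total count 18 over total exposure 4 nights.
Gamma(α, β) with Poisson data over total exposure Σt gives posterior Gamma(α+Σx, β+Σt) = Gamma(34, 7).
The posterior predictive for a window of length T is Negative Binomial with variance T·α'·(β'+T)/β'² = 4·34·11/49 = 1496/49.

1496/49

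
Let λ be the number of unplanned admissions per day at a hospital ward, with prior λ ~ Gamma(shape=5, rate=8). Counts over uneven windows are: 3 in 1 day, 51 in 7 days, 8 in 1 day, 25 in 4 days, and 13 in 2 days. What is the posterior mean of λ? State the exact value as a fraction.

Total count: 3 + 51 + 8 + 25 + 13 = 100.
Total exposure: 1 + 7 + 1 + 4 + 2 = 15 days.
The Gamma prior is conjugate for the Poisson rate, so λ | data ~ Gamma(5+100, 8+15) = Gamma(105, 23).
Posterior mean = α'/β' = 105/23.

105/23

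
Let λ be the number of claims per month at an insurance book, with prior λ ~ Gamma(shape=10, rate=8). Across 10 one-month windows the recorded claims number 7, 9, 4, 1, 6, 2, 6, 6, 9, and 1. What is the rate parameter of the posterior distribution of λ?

Total count: 7 + 9 + 4 + 1 + 6 + 2 + 6 + 6 + 9 + 1 = 51.
Total exposure: 10 months.
By Gamma–Poisson conjugacy, the posterior is Gamma(α + Σx, β + Σt) = Gamma(10 + 51, 8 + 10) = Gamma(61, 18).

18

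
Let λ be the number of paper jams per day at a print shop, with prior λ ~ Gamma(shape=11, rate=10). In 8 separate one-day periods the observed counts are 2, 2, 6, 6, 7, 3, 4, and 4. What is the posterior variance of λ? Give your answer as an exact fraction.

Total count: 2 + 2 + 6 + 6 + 7 + 3 + 4 + 4 = 34.
Total exposure: 8 days.
The Gamma prior is conjugate for the Poisson rate, so λ | data ~ Gamma(11+34, 10+8) = Gamma(45, 18).
Posterior variance = α'/β'² = 45/324 = 5/36.

5/36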